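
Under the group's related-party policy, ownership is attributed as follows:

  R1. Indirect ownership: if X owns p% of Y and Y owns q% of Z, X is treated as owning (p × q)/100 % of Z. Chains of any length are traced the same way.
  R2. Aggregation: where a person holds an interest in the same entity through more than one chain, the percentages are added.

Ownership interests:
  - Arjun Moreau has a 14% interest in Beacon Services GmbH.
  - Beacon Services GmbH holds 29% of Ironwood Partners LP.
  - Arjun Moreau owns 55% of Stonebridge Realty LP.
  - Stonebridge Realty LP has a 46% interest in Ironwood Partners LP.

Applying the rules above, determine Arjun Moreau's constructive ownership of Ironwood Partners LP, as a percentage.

29.36%

Chain via Stonebridge Realty LP (R1): 55% × 46% = 25.3% of Ironwood Partners LP.
Chain via Beacon Services GmbH (R1): 14% × 29% = 4.06% of Ironwood Partners LP.
Aggregating (R2): 25.3% + 4.06% = 29.36%.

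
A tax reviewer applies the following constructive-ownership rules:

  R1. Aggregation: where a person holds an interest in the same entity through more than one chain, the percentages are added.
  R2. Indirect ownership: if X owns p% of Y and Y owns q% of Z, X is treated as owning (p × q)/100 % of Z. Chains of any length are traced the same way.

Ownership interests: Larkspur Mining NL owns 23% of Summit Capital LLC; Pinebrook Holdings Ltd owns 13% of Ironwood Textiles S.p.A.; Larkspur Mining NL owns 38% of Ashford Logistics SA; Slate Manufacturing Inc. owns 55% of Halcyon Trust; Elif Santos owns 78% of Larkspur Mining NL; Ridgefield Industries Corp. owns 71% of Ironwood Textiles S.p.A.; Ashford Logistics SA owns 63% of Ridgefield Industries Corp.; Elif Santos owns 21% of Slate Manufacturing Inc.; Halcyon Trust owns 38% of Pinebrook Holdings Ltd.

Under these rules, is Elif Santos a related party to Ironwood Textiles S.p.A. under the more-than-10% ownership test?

Chain via Larkspur Mining NL → Ashford Logistics SA → Ridgefield Industries Corp. (R2): 78% × 38% × 63% × 71% = 13.257972% of Ironwood Textiles S.p.A.
Chain via Slate Manufacturing Inc. → Halcyon Trust → Pinebrook Holdings Ltd (R2): 21% × 55% × 38% × 13% = 0.57057% of Ironwood Textiles S.p.A.
Aggregating (R1): 13.257972% + 0.57057% = 13.828542%.
13.828542% exceeds the 10% threshold, so Elif is a related party to Ironwood Textiles S.p.A.

Yes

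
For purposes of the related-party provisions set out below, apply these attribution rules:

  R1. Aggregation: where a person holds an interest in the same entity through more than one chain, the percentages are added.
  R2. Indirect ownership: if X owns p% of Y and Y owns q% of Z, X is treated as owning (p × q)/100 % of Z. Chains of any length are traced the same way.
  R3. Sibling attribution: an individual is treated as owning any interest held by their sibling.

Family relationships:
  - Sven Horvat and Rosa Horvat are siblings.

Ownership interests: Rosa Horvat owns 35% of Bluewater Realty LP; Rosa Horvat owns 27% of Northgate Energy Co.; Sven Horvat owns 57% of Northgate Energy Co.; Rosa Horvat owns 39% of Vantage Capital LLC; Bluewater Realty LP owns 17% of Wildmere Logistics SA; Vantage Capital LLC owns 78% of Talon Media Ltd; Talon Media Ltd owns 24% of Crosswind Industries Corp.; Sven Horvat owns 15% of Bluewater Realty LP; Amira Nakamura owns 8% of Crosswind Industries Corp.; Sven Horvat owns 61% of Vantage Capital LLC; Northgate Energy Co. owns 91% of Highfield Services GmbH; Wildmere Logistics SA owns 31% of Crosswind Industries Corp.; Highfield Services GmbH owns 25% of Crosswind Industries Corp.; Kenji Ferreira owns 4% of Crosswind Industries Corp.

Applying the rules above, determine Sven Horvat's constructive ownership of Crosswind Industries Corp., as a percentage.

40.465%

By sibling attribution (R3), Sven Horvat is treated as also owning Rosa Horvat's interest in Northgate Energy Co, giving 57% + 27% = 84%.
By sibling attribution (R3), Sven Horvat is treated as also owning Rosa Horvat's interest in Vantage Capital LLC, giving 61% + 39% = 100%.
By sibling attribution (R3), Sven Horvat is treated as also owning Rosa Horvat's interest in Bluewater Realty LP, giving 15% + 35% = 50%.
Chain via Northgate Energy Co. → Highfield Services GmbH (R2): 84% × 91% × 25% = 19.11% of Crosswind Industries Corp.
Chain via Vantage Capital LLC → Talon Media Ltd (R2): 100% × 78% × 24% = 18.72% of Crosswind Industries Corp.
Chain via Bluewater Realty LP → Wildmere Logistics SA (R2): 50% × 17% × 31% = 2.635% of Crosswind Industries Corp.
Aggregating (R1): 19.11% + 18.72% + 2.635% = 40.465%.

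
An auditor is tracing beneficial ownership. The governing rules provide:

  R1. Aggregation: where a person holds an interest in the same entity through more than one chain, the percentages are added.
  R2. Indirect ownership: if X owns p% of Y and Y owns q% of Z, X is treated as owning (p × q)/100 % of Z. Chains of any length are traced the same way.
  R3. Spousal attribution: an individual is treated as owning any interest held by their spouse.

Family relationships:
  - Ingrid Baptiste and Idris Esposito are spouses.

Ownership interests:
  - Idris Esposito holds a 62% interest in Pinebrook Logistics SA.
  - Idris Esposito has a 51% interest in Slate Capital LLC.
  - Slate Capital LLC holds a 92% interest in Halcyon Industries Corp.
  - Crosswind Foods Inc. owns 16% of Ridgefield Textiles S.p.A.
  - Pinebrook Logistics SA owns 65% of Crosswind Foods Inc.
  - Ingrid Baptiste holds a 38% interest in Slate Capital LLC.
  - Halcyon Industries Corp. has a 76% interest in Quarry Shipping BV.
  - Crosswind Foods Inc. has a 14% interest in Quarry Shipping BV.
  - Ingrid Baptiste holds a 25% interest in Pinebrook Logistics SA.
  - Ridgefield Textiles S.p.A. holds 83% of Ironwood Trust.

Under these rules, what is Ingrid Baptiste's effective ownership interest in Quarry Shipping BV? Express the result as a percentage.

70.1458%

By spousal attribution (R3), Ingrid Baptiste is treated as also owning Idris Esposito's interest in Slate Capital LLC, giving 38% + 51% = 89%.
By spousal attribution (R3), Ingrid Baptiste is treated as also owning Idris Esposito's interest in Pinebrook Logistics SA, giving 25% + 62% = 87%.
Chain via Slate Capital LLC → Halcyon Industries Corp. (R2): 89% × 92% × 76% = 62.2288% of Quarry Shipping BV.
Chain via Pinebrook Logistics SA → Crosswind Foods Inc. (R2): 87% × 65% × 14% = 7.917% of Quarry Shipping BV.
Aggregating (R1): 62.2288% + 7.917% = 70.1458%.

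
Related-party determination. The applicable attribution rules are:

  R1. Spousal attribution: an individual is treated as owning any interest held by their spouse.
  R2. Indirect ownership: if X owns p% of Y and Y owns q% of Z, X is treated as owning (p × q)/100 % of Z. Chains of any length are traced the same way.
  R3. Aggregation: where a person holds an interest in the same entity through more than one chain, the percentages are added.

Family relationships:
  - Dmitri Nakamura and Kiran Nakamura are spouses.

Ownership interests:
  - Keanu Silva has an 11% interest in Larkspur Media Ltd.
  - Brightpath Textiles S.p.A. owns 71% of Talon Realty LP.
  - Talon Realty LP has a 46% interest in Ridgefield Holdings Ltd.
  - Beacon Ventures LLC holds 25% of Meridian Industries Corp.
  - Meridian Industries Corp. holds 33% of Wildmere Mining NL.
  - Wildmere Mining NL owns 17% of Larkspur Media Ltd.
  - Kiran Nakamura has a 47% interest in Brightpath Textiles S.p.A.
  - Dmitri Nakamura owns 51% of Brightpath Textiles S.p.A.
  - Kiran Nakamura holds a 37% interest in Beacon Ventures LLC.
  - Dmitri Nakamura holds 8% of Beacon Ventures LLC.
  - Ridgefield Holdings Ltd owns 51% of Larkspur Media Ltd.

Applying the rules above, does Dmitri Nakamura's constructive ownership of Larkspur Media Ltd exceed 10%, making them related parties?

Yes

By spousal attribution (R1), Dmitri Nakamura is treated as also owning Kiran Nakamura's interest in Brightpath Textiles S.p.A, giving 51% + 47% = 98%.
By spousal attribution (R1), Dmitri Nakamura is treated as also owning Kiran Nakamura's interest in Beacon Ventures LLC, giving 8% + 37% = 45%.
Chain via Brightpath Textiles S.p.A. → Talon Realty LP → Ridgefield Holdings Ltd (R2): 98% × 71% × 46% × 51% = 16.323468% of Larkspur Media Ltd.
Chain via Beacon Ventures LLC → Meridian Industries Corp. → Wildmere Mining NL (R2): 45% × 25% × 33% × 17% = 0.631125% of Larkspur Media Ltd.
Aggregating (R3): 16.323468% + 0.631125% = 16.954593%.
16.954593% exceeds the 10% threshold, so Dmitri is a related party to Larkspur Media Ltd.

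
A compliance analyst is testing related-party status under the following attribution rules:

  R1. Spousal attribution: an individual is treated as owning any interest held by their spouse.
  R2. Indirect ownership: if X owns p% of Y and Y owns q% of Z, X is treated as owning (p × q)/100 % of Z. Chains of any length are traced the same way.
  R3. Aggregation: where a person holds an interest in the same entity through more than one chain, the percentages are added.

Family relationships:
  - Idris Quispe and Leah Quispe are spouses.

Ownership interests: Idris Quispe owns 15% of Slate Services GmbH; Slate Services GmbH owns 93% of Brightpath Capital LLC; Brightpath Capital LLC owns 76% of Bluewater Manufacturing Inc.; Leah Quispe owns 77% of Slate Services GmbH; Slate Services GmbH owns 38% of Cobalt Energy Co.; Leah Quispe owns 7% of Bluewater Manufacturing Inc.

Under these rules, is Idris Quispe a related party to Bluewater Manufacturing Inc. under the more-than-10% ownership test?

Yes

By spousal attribution (R1), Idris Quispe is treated as also owning Leah Quispe's interest in Slate Services GmbH, giving 15% + 77% = 92%.
By spousal attribution (R1), Idris Quispe is treated as owning Leah Quispe's 7% interest in Bluewater Manufacturing Inc.
Chain via Slate Services GmbH → Brightpath Capital LLC (R2): 92% × 93% × 76% = 65.0256% of Bluewater Manufacturing Inc.
Direct interest in Bluewater Manufacturing Inc: 7%.
Aggregating (R3): 65.0256% + 7% = 72.0256%.
72.0256% exceeds the 10% threshold, so Idris is a related party to Bluewater Manufacturing Inc.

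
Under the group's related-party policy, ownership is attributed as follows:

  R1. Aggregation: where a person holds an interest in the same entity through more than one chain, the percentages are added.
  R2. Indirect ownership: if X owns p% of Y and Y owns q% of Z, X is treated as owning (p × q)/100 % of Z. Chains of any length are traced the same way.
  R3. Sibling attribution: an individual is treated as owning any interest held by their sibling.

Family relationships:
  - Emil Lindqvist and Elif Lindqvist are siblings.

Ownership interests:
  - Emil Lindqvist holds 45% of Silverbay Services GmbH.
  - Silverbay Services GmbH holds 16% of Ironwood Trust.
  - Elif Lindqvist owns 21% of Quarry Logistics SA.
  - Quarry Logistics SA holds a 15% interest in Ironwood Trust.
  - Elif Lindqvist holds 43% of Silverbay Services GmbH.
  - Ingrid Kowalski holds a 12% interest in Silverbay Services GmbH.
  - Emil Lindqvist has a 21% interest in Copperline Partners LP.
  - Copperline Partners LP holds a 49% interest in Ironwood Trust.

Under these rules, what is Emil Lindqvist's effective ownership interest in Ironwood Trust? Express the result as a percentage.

27.52%

By sibling attribution (R3), Emil Lindqvist is treated as also owning Elif Lindqvist's interest in Silverbay Services GmbH, giving 45% + 43% = 88%.
By sibling attribution (R3), Emil Lindqvist is treated as owning Elif Lindqvist's 21% interest in Quarry Logistics SA.
Chain via Copperline Partners LP (R2): 21% × 49% = 10.29% of Ironwood Trust.
Chain via Silverbay Services GmbH (R2): 88% × 16% = 14.08% of Ironwood Trust.
Chain via Quarry Logistics SA (R2): 21% × 15% = 3.15% of Ironwood Trust.
Aggregating (R1): 10.29% + 14.08% + 3.15% = 27.52%.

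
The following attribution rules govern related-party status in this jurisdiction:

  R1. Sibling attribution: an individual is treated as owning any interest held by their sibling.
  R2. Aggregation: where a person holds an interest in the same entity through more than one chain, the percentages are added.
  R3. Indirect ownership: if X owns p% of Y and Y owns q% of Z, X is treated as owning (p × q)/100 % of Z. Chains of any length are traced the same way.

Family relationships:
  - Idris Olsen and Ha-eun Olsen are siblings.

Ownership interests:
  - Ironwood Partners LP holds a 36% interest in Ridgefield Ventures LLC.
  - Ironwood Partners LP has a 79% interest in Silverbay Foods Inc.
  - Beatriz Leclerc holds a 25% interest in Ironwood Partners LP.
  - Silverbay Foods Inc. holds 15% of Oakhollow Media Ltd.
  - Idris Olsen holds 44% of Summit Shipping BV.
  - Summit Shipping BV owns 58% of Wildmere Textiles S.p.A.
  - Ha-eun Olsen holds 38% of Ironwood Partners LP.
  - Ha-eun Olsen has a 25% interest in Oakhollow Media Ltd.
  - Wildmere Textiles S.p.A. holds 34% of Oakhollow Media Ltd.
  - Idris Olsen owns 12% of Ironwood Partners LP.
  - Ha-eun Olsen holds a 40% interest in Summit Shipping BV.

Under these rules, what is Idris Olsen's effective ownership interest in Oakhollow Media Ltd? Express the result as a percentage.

47.4898%

By sibling attribution (R1), Idris Olsen is treated as also owning Ha-eun Olsen's interest in Ironwood Partners LP, giving 12% + 38% = 50%.
By sibling attribution (R1), Idris Olsen is treated as also owning Ha-eun Olsen's interest in Summit Shipping BV, giving 44% + 40% = 84%.
By sibling attribution (R1), Idris Olsen is treated as owning Ha-eun Olsen's 25% interest in Oakhollow Media Ltd.
Chain via Ironwood Partners LP → Silverbay Foods Inc. (R3): 50% × 79% × 15% = 5.925% of Oakhollow Media Ltd.
Chain via Summit Shipping BV → Wildmere Textiles S.p.A. (R3): 84% × 58% × 34% = 16.5648% of Oakhollow Media Ltd.
Direct interest in Oakhollow Media Ltd: 25%.
Aggregating (R2): 5.925% + 16.5648% + 25% = 47.4898%.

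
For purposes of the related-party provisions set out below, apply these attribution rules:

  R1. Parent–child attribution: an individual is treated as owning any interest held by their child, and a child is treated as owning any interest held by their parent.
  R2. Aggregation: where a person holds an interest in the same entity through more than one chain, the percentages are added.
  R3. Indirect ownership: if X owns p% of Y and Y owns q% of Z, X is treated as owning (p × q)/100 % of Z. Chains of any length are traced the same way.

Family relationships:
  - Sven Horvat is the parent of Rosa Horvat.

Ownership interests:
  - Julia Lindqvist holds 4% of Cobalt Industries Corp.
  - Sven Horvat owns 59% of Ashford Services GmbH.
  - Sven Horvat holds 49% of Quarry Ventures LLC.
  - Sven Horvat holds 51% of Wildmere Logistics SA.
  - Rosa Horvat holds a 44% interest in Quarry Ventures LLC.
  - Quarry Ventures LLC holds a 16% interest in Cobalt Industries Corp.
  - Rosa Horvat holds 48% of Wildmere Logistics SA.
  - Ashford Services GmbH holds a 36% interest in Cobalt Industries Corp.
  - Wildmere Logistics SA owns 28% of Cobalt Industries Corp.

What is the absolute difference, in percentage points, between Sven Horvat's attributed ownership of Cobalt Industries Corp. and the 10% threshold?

By parent–child attribution (R1), Sven Horvat is treated as also owning Rosa Horvat's interest in Quarry Ventures LLC, giving 49% + 44% = 93%.
By parent–child attribution (R1), Sven Horvat is treated as also owning Rosa Horvat's interest in Wildmere Logistics SA, giving 51% + 48% = 99%.
Chain via Quarry Ventures LLC (R3): 93% × 16% = 14.88% of Cobalt Industries Corp.
Chain via Wildmere Logistics SA (R3): 99% × 28% = 27.72% of Cobalt Industries Corp.
Chain via Ashford Services GmbH (R3): 59% × 36% = 21.24% of Cobalt Industries Corp.
Aggregating (R2): 14.88% + 27.72% + 21.24% = 63.84%.
63.84% exceeds the 10% threshold by 53.84 percentage points.

53.84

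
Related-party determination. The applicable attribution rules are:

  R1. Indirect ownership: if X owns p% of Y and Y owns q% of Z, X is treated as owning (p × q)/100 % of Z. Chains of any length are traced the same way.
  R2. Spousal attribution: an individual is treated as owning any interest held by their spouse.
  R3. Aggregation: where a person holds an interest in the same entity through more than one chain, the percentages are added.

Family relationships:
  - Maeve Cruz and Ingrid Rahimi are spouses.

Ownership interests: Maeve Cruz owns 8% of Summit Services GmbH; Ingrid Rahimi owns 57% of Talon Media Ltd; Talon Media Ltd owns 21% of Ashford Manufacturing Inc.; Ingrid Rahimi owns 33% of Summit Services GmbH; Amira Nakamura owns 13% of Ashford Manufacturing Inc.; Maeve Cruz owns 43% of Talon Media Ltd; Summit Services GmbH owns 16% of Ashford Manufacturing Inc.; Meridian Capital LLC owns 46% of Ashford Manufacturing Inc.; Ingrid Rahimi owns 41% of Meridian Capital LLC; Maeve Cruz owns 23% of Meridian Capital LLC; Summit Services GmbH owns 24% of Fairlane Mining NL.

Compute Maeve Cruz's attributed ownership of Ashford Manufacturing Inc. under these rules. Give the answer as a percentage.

57%

By spousal attribution (R2), Maeve Cruz is treated as also owning Ingrid Rahimi's interest in Talon Media Ltd, giving 43% + 57% = 100%.
By spousal attribution (R2), Maeve Cruz is treated as also owning Ingrid Rahimi's interest in Summit Services GmbH, giving 8% + 33% = 41%.
By spousal attribution (R2), Maeve Cruz is treated as also owning Ingrid Rahimi's interest in Meridian Capital LLC, giving 23% + 41% = 64%.
Chain via Talon Media Ltd (R1): 100% × 21% = 21% of Ashford Manufacturing Inc.
Chain via Summit Services GmbH (R1): 41% × 16% = 6.56% of Ashford Manufacturing Inc.
Chain via Meridian Capital LLC (R1): 64% × 46% = 29.44% of Ashford Manufacturing Inc.
Aggregating (R3): 21% + 6.56% + 29.44% = 57%.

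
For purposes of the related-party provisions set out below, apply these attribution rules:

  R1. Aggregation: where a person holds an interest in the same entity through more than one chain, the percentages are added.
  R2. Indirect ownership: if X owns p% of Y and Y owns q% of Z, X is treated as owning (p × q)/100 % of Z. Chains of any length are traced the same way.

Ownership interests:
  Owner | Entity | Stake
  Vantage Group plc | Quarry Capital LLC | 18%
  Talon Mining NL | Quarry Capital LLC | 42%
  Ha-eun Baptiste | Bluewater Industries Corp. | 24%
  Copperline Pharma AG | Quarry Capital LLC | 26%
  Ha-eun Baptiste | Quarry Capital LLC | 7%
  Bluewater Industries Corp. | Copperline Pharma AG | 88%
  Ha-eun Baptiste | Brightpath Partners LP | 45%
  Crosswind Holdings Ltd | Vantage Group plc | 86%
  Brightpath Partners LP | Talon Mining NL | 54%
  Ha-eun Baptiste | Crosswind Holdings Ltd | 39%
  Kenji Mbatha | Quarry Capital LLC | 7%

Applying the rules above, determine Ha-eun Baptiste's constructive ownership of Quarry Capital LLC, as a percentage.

Chain via Bluewater Industries Corp. → Copperline Pharma AG (R2): 24% × 88% × 26% = 5.4912% of Quarry Capital LLC.
Chain via Brightpath Partners LP → Talon Mining NL (R2): 45% × 54% × 42% = 10.206% of Quarry Capital LLC.
Chain via Crosswind Holdings Ltd → Vantage Group plc (R2): 39% × 86% × 18% = 6.0372% of Quarry Capital LLC.
Direct interest in Quarry Capital LLC: 7%.
Aggregating (R1): 5.4912% + 10.206% + 6.0372% + 7% = 28.7344%.

28.7344%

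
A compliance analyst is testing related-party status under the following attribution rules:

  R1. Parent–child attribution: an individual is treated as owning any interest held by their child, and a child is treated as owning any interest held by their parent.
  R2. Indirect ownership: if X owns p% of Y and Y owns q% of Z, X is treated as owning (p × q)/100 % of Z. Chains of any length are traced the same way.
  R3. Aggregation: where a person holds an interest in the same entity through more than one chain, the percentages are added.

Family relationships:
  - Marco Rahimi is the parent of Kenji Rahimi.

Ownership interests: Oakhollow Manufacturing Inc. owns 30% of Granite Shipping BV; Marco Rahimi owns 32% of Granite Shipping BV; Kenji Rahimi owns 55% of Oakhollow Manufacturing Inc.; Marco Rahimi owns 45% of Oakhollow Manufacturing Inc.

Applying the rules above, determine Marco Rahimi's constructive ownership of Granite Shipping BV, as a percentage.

62%

By parent–child attribution (R1), Marco Rahimi is treated as also owning Kenji Rahimi's interest in Oakhollow Manufacturing Inc, giving 45% + 55% = 100%.
Chain via Oakhollow Manufacturing Inc. (R2): 100% × 30% = 30% of Granite Shipping BV.
Direct interest in Granite Shipping BV: 32%.
Aggregating (R3): 30% + 32% = 62%.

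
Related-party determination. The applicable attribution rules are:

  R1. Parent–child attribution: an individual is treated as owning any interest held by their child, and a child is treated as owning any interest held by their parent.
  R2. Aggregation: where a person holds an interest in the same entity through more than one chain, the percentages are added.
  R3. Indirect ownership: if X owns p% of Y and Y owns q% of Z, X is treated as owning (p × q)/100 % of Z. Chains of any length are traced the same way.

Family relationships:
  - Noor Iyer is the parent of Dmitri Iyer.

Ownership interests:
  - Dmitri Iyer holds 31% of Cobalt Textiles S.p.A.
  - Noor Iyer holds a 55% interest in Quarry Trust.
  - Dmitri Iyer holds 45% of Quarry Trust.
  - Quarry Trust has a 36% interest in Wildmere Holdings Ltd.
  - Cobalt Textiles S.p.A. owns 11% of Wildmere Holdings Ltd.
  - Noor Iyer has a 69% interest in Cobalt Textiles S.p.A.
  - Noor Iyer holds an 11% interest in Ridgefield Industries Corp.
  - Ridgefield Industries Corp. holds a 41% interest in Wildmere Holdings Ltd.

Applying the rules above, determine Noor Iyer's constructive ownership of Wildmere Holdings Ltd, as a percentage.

51.51%

By parent–child attribution (R1), Noor Iyer is treated as also owning Dmitri Iyer's interest in Cobalt Textiles S.p.A, giving 69% + 31% = 100%.
By parent–child attribution (R1), Noor Iyer is treated as also owning Dmitri Iyer's interest in Quarry Trust, giving 55% + 45% = 100%.
Chain via Ridgefield Industries Corp. (R3): 11% × 41% = 4.51% of Wildmere Holdings Ltd.
Chain via Cobalt Textiles S.p.A. (R3): 100% × 11% = 11% of Wildmere Holdings Ltd.
Chain via Quarry Trust (R3): 100% × 36% = 36% of Wildmere Holdings Ltd.
Aggregating (R2): 4.51% + 11% + 36% = 51.51%.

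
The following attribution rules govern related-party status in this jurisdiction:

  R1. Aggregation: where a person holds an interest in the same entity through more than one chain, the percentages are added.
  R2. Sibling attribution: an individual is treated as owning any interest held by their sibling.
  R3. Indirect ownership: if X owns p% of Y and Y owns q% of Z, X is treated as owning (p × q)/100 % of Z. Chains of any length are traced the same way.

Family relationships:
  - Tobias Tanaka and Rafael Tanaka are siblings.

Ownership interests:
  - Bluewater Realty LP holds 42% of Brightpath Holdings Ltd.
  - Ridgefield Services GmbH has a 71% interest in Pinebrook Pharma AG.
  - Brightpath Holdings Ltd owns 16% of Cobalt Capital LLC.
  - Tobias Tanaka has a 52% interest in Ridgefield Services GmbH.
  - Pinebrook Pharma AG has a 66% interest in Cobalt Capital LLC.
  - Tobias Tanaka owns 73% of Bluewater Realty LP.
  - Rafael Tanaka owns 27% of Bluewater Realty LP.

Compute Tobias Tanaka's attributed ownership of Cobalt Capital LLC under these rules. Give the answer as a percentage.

By sibling attribution (R2), Tobias Tanaka is treated as also owning Rafael Tanaka's interest in Bluewater Realty LP, giving 73% + 27% = 100%.
Chain via Bluewater Realty LP → Brightpath Holdings Ltd (R3): 100% × 42% × 16% = 6.72% of Cobalt Capital LLC.
Chain via Ridgefield Services GmbH → Pinebrook Pharma AG (R3): 52% × 71% × 66% = 24.3672% of Cobalt Capital LLC.
Aggregating (R1): 6.72% + 24.3672% = 31.0872%.

31.0872%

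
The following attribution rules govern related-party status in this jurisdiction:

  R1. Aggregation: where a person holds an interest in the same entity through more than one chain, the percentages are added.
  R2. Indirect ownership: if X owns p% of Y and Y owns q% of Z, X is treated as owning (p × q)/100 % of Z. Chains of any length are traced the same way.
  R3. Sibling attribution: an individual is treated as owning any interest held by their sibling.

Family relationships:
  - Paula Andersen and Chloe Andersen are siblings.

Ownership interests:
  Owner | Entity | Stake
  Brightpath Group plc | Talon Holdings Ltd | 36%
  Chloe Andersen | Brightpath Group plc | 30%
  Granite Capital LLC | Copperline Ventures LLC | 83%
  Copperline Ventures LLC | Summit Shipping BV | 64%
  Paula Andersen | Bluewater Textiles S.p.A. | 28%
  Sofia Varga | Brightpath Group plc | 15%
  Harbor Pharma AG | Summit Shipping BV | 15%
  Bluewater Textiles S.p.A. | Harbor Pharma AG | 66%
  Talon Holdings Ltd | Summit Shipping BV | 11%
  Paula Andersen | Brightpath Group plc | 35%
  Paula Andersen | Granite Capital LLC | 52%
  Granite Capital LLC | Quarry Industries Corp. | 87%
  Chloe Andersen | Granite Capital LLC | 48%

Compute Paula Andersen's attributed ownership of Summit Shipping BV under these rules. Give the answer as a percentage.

By sibling attribution (R3), Paula Andersen is treated as also owning Chloe Andersen's interest in Brightpath Group plc, giving 35% + 30% = 65%.
By sibling attribution (R3), Paula Andersen is treated as also owning Chloe Andersen's interest in Granite Capital LLC, giving 52% + 48% = 100%.
Chain via Brightpath Group plc → Talon Holdings Ltd (R2): 65% × 36% × 11% = 2.574% of Summit Shipping BV.
Chain via Granite Capital LLC → Copperline Ventures LLC (R2): 100% × 83% × 64% = 53.12% of Summit Shipping BV.
Chain via Bluewater Textiles S.p.A. → Harbor Pharma AG (R2): 28% × 66% × 15% = 2.772% of Summit Shipping BV.
Aggregating (R1): 2.574% + 53.12% + 2.772% = 58.466%.

58.466%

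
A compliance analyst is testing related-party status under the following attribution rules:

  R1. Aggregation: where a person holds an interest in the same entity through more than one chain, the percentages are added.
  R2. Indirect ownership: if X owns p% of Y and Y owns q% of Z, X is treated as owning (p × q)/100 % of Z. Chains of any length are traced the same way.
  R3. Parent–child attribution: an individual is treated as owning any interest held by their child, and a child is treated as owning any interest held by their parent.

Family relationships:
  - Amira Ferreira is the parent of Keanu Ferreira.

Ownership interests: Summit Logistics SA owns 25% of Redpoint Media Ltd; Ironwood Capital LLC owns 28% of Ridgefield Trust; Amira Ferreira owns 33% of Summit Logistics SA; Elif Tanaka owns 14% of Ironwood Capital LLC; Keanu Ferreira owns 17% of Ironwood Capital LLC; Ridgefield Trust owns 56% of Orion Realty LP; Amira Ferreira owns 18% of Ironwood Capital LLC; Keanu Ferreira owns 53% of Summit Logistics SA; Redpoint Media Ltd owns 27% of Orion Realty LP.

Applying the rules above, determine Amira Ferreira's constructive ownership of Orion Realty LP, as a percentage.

By parent–child attribution (R3), Amira Ferreira is treated as also owning Keanu Ferreira's interest in Summit Logistics SA, giving 33% + 53% = 86%.
By parent–child attribution (R3), Amira Ferreira is treated as also owning Keanu Ferreira's interest in Ironwood Capital LLC, giving 18% + 17% = 35%.
Chain via Summit Logistics SA → Redpoint Media Ltd (R2): 86% × 25% × 27% = 5.805% of Orion Realty LP.
Chain via Ironwood Capital LLC → Ridgefield Trust (R2): 35% × 28% × 56% = 5.488% of Orion Realty LP.
Aggregating (R1): 5.805% + 5.488% = 11.293%.

11.293%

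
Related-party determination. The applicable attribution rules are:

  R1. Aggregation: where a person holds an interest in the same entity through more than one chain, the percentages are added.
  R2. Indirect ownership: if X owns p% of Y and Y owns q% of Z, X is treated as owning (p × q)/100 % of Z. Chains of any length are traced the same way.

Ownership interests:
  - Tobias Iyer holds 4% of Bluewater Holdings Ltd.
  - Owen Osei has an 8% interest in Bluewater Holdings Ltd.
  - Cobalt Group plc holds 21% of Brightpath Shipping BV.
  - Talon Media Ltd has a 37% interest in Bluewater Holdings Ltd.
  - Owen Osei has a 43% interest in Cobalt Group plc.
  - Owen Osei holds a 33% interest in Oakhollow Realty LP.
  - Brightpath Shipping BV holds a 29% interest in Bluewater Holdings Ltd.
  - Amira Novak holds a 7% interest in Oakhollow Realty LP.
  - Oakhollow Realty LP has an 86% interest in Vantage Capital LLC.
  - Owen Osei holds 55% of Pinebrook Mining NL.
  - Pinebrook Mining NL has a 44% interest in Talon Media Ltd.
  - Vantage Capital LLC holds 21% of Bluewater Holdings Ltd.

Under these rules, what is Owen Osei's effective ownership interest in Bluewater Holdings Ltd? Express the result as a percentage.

25.5325%

Chain via Oakhollow Realty LP → Vantage Capital LLC (R2): 33% × 86% × 21% = 5.9598% of Bluewater Holdings Ltd.
Chain via Cobalt Group plc → Brightpath Shipping BV (R2): 43% × 21% × 29% = 2.6187% of Bluewater Holdings Ltd.
Chain via Pinebrook Mining NL → Talon Media Ltd (R2): 55% × 44% × 37% = 8.954% of Bluewater Holdings Ltd.
Direct interest in Bluewater Holdings Ltd: 8%.
Aggregating (R1): 5.9598% + 2.6187% + 8.954% + 8% = 25.5325%.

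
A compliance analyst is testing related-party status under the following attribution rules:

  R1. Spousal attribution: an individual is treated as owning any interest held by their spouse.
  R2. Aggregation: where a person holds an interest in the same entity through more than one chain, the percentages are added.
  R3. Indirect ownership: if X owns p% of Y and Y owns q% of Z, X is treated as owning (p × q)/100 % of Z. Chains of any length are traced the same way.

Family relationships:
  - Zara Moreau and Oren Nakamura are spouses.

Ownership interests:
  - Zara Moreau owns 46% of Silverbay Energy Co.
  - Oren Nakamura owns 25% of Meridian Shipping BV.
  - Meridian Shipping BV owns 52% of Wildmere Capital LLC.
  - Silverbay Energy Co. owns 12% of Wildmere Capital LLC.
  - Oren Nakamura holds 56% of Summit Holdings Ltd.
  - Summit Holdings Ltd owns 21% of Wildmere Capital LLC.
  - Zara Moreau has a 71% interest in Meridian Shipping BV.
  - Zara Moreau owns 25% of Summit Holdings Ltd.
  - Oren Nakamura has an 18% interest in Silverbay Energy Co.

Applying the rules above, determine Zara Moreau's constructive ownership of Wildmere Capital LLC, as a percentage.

By spousal attribution (R1), Zara Moreau is treated as also owning Oren Nakamura's interest in Meridian Shipping BV, giving 71% + 25% = 96%.
By spousal attribution (R1), Zara Moreau is treated as also owning Oren Nakamura's interest in Summit Holdings Ltd, giving 25% + 56% = 81%.
By spousal attribution (R1), Zara Moreau is treated as also owning Oren Nakamura's interest in Silverbay Energy Co, giving 46% + 18% = 64%.
Chain via Meridian Shipping BV (R3): 96% × 52% = 49.92% of Wildmere Capital LLC.
Chain via Summit Holdings Ltd (R3): 81% × 21% = 17.01% of Wildmere Capital LLC.
Chain via Silverbay Energy Co. (R3): 64% × 12% = 7.68% of Wildmere Capital LLC.
Aggregating (R2): 49.92% + 17.01% + 7.68% = 74.61%.

74.61%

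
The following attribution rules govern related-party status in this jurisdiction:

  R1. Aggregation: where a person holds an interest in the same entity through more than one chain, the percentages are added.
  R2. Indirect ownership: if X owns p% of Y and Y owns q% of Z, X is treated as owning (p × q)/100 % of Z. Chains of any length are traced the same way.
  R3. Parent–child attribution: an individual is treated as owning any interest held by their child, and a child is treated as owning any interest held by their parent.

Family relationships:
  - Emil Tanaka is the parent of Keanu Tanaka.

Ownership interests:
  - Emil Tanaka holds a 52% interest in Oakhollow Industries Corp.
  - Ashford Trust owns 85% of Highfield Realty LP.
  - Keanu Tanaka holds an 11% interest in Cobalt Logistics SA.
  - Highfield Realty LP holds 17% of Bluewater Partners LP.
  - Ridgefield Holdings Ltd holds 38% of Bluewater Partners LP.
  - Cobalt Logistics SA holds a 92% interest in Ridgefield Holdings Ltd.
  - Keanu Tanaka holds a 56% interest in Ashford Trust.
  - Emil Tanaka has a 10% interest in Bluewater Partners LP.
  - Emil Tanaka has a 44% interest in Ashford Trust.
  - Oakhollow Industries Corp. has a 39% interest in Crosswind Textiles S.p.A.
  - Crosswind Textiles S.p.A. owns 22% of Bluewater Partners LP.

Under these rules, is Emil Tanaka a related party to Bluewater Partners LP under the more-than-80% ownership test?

No

By parent–child attribution (R3), Emil Tanaka is treated as also owning Keanu Tanaka's interest in Ashford Trust, giving 44% + 56% = 100%.
By parent–child attribution (R3), Emil Tanaka is treated as owning Keanu Tanaka's 11% interest in Cobalt Logistics SA.
Chain via Oakhollow Industries Corp. → Crosswind Textiles S.p.A. (R2): 52% × 39% × 22% = 4.4616% of Bluewater Partners LP.
Chain via Ashford Trust → Highfield Realty LP (R2): 100% × 85% × 17% = 14.45% of Bluewater Partners LP.
Direct interest in Bluewater Partners LP: 10%.
Chain via Cobalt Logistics SA → Ridgefield Holdings Ltd (R2): 11% × 92% × 38% = 3.8456% of Bluewater Partners LP.
Aggregating (R1): 4.4616% + 14.45% + 10% + 3.8456% = 32.7572%.
32.7572% does not exceed the 80% threshold, so Emil is not a related party to Bluewater Partners LP.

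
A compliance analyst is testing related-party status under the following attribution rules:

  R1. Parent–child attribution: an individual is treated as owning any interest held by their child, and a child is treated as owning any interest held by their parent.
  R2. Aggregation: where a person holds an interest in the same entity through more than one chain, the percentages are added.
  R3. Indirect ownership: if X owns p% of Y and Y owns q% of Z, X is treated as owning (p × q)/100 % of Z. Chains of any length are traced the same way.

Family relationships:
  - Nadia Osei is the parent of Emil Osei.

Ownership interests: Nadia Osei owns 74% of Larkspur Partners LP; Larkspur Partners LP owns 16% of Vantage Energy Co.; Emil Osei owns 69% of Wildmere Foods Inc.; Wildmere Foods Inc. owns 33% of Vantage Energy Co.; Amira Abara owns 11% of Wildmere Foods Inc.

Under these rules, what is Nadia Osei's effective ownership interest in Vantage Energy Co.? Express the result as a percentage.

34.61%

By parent–child attribution (R1), Nadia Osei is treated as owning Emil Osei's 69% interest in Wildmere Foods Inc.
Chain via Larkspur Partners LP (R3): 74% × 16% = 11.84% of Vantage Energy Co.
Chain via Wildmere Foods Inc. (R3): 69% × 33% = 22.77% of Vantage Energy Co.
Aggregating (R2): 11.84% + 22.77% = 34.61%.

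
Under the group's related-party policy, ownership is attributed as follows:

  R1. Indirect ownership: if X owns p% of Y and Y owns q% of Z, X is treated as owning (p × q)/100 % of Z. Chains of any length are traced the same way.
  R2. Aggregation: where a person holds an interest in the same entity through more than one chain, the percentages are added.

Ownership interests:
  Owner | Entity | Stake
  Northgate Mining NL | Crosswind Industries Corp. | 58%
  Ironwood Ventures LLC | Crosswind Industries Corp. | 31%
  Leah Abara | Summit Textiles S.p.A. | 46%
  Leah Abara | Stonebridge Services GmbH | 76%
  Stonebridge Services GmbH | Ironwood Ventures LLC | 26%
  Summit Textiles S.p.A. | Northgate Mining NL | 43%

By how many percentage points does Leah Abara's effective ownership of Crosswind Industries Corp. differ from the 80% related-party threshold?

Chain via Stonebridge Services GmbH → Ironwood Ventures LLC (R1): 76% × 26% × 31% = 6.1256% of Crosswind Industries Corp.
Chain via Summit Textiles S.p.A. → Northgate Mining NL (R1): 46% × 43% × 58% = 11.4724% of Crosswind Industries Corp.
Aggregating (R2): 6.1256% + 11.4724% = 17.598%.
17.598% falls short of the 80% threshold by 62.402 percentage points.

62.402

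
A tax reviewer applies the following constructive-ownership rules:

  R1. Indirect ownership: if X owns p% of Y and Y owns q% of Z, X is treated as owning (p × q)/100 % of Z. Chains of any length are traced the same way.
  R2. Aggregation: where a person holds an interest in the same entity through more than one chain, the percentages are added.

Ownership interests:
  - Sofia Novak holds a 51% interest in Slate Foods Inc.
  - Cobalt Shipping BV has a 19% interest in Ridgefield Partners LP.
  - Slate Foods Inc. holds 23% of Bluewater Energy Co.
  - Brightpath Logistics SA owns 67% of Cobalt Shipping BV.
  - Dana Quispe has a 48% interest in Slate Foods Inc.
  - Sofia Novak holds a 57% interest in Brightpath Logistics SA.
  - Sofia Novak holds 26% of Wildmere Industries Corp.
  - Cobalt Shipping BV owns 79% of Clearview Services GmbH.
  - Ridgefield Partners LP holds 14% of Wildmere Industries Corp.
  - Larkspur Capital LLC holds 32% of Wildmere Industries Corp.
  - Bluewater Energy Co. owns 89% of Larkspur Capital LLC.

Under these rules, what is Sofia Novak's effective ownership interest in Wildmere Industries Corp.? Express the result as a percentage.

Chain via Brightpath Logistics SA → Cobalt Shipping BV → Ridgefield Partners LP (R1): 57% × 67% × 19% × 14% = 1.015854% of Wildmere Industries Corp.
Chain via Slate Foods Inc. → Bluewater Energy Co. → Larkspur Capital LLC (R1): 51% × 23% × 89% × 32% = 3.340704% of Wildmere Industries Corp.
Direct interest in Wildmere Industries Corp: 26%.
Aggregating (R2): 1.015854% + 3.340704% + 26% = 30.356558%.

30.356558%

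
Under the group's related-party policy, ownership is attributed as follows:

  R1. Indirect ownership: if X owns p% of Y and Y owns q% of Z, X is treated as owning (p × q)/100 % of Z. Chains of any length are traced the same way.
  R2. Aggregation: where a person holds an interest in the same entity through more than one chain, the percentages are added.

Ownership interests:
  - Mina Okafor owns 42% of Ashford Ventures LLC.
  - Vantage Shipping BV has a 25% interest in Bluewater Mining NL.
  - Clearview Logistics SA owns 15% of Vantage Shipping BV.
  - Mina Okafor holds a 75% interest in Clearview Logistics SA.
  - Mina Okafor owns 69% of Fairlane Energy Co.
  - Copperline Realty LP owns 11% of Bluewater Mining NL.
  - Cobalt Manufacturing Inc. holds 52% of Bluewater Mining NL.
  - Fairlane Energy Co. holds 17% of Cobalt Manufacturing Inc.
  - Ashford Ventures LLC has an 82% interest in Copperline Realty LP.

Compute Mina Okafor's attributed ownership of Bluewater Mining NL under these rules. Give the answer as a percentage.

12.7005%

Chain via Fairlane Energy Co. → Cobalt Manufacturing Inc. (R1): 69% × 17% × 52% = 6.0996% of Bluewater Mining NL.
Chain via Clearview Logistics SA → Vantage Shipping BV (R1): 75% × 15% × 25% = 2.8125% of Bluewater Mining NL.
Chain via Ashford Ventures LLC → Copperline Realty LP (R1): 42% × 82% × 11% = 3.7884% of Bluewater Mining NL.
Aggregating (R2): 6.0996% + 2.8125% + 3.7884% = 12.7005%.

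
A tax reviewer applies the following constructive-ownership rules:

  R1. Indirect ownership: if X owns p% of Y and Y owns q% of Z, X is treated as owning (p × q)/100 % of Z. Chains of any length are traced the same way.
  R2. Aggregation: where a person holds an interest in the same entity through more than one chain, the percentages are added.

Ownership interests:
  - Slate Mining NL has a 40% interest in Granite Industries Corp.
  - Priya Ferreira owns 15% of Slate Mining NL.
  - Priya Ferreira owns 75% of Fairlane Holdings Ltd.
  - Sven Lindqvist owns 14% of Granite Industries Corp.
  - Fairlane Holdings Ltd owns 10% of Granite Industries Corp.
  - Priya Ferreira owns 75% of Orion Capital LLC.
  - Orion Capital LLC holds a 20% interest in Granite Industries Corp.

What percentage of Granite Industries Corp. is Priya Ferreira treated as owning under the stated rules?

28.5%

Chain via Orion Capital LLC (R1): 75% × 20% = 15% of Granite Industries Corp.
Chain via Fairlane Holdings Ltd (R1): 75% × 10% = 7.5% of Granite Industries Corp.
Chain via Slate Mining NL (R1): 15% × 40% = 6% of Granite Industries Corp.
Aggregating (R2): 15% + 7.5% + 6% = 28.5%.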